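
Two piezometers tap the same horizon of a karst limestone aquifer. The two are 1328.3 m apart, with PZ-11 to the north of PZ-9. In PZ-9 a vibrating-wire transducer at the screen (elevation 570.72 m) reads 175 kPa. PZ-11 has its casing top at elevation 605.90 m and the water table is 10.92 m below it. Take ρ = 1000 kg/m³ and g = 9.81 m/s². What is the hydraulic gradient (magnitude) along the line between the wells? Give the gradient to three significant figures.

i ≈ 0.00483

Pressure head at PZ-9: ψ = P/(ρg) = 175×1000 / (1000 × 9.81) = 17.84 m.
Total head at PZ-9: h = z + ψ = 570.72 + 17.84 = 588.56 m.
Total head at PZ-11: h = 605.90 − 10.92 = 594.98 m.
Head difference: h(PZ-9) − h(PZ-11) = 588.56 − 594.98 = -6.42 m.
Hydraulic gradient: i = |Δh| / L = 6.42 / 1328.3 = 0.00483.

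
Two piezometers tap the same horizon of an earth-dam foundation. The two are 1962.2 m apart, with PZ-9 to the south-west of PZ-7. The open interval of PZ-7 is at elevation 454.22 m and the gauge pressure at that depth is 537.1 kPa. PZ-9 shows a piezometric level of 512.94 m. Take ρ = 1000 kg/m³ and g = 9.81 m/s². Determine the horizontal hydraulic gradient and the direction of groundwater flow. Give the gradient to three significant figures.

i ≈ 0.00202; groundwater flows toward the north-east

Pressure head at PZ-7: ψ = P/(ρg) = 537.1×1000 / (1000 × 9.81) = 54.75 m.
Total head at PZ-7: h = z + ψ = 454.22 + 54.75 = 508.97 m.
Total head at PZ-9: h = 512.94 m (water level in the piezometer is the total head).
Head difference: h(PZ-7) − h(PZ-9) = 508.97 − 512.94 = -3.97 m.
Hydraulic gradient: i = |Δh| / L = 3.97 / 1962.2 = 0.00202.
Flow is from higher to lower head: from PZ-9 toward PZ-7, i.e. toward the north-east.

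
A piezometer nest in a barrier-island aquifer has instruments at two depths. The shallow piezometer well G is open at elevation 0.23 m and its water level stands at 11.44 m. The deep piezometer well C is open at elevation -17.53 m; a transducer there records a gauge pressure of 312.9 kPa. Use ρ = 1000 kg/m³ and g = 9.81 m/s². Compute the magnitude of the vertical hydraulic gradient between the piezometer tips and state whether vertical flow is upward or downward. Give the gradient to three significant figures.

|i_v| ≈ 0.165; vertical flow is upward

Total head at well G: h = 11.44 m (water level in the standpipe).
Pressure head at well C: ψ = P/(ρg) = 312.9×1000 / (1000 × 9.81) = 31.90 m.
Total head at well C: h = z + ψ = -17.53 + 31.90 = 14.37 m.
Δh = h(well G) − h(well C) = 11.44 − 14.37 = -2.93 m.
Vertical separation Δz = 0.23 − (-17.53) = 17.76 m.
|i_v| = |Δh| / Δz = 2.93 / 17.76 = 0.165.
Head is higher in the deep piezometer, so vertical flow is upward (discharge condition).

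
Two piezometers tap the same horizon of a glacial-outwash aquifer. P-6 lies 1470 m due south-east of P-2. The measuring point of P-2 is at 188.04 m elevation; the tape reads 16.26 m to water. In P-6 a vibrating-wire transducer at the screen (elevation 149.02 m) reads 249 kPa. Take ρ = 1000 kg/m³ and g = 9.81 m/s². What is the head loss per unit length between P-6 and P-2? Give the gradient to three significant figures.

i ≈ 0.00178 m/m

Total head at P-2: h = 188.04 − 16.26 = 171.78 m.
Pressure head at P-6: ψ = P/(ρg) = 249×1000 / (1000 × 9.81) = 25.38 m.
Total head at P-6: h = z + ψ = 149.02 + 25.38 = 174.40 m.
Head difference: h(P-2) − h(P-6) = 171.78 − 174.40 = -2.62 m.
Hydraulic gradient: i = |Δh| / L = 2.62 / 1470 = 0.00178.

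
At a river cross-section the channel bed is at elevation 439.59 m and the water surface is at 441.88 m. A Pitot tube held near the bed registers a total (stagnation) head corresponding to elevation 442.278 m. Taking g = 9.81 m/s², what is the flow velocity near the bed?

Near the bed, under hydrostatic conditions, the piezometric head (z + ψ) equals the free-surface elevation, 441.88 m.
Velocity head = total − piezometric = 442.278 − 441.88 = 0.398 m.
v = √(2g·h_v) = √(2 × 9.81 × 0.398) = 2.79 m/s.

v ≈ 2.79 m/s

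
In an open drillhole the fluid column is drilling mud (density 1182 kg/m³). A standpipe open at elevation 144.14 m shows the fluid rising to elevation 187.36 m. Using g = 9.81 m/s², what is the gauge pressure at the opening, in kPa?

Pressure head ψ = h − z = 187.36 − 144.14 = 43.22 m.
P = ρgψ = 1182 × 9.81 × 43.22 = 501154 Pa ≈ 501 kPa.

P ≈ 501 kPa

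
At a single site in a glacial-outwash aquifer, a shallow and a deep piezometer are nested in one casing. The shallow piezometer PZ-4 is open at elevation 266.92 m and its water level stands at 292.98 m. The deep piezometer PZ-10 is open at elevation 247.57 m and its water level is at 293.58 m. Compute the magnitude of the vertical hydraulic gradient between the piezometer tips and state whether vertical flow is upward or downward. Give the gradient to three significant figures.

Total head at PZ-4: h = 292.98 m (water level in the standpipe).
Total head at PZ-10: h = 293.58 m.
Δh = h(PZ-4) − h(PZ-10) = 292.98 − 293.58 = -0.60 m.
Vertical separation Δz = 266.92 − 247.57 = 19.35 m.
|i_v| = |Δh| / Δz = 0.60 / 19.35 = 0.0310.
Head is higher in the deep piezometer, so vertical flow is upward (discharge condition).

|i_v| ≈ 0.0310; vertical flow is upward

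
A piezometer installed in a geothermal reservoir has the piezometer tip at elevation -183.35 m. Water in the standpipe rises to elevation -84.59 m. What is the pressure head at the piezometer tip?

Total head h = -84.59 m (the water-surface elevation in the piezometer).
Pressure head ψ = h − z = -84.59 − (-183.35) = 98.76 m.

ψ ≈ 98.76 m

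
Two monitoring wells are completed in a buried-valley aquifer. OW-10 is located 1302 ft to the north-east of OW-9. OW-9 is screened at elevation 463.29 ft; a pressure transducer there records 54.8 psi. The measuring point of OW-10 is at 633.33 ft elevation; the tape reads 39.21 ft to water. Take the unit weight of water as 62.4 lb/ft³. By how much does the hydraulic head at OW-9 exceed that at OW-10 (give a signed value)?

Pressure head at OW-9: ψ = 144·P/γ = 144 × 54.8 / 62.4 = 126.46 ft.
Total head at OW-9: h = z + ψ = 463.29 + 126.46 = 589.75 ft.
Total head at OW-10: h = 633.33 − 39.21 = 594.12 ft.
Head difference: h(OW-9) − h(OW-10) = 589.75 − 594.12 = -4.37 ft.

Δh ≈ -4.37 ft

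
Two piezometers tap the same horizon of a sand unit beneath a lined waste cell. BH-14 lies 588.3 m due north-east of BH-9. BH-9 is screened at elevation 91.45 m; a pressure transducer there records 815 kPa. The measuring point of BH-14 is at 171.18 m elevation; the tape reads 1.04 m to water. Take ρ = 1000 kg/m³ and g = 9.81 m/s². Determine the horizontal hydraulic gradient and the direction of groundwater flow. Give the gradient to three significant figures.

i ≈ 0.00746; groundwater flows toward the north-east

Pressure head at BH-9: ψ = P/(ρg) = 815×1000 / (1000 × 9.81) = 83.08 m.
Total head at BH-9: h = z + ψ = 91.45 + 83.08 = 174.53 m.
Total head at BH-14: h = 171.18 − 1.04 = 170.14 m.
Head difference: h(BH-9) − h(BH-14) = 174.53 − 170.14 = 4.39 m.
Hydraulic gradient: i = |Δh| / L = 4.39 / 588.3 = 0.00746.
Flow is from higher to lower head: from BH-9 toward BH-14, i.e. toward the north-east.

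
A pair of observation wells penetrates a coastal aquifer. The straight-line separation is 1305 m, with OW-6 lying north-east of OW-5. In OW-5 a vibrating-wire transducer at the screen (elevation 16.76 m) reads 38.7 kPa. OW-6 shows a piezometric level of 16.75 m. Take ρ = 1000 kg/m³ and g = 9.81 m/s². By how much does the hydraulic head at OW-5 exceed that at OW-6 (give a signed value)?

Δh ≈ 3.95 m

Pressure head at OW-5: ψ = P/(ρg) = 38.7×1000 / (1000 × 9.81) = 3.94 m.
Total head at OW-5: h = z + ψ = 16.76 + 3.94 = 20.70 m.
Total head at OW-6: h = 16.75 m (water level in the piezometer is the total head).
Head difference: h(OW-5) − h(OW-6) = 20.70 − 16.75 = 3.95 m.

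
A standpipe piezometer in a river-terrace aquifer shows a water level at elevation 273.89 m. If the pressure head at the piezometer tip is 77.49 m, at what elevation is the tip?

z = h − ψ = 273.89 − 77.49 = 196.40 m.

z ≈ 196.40 m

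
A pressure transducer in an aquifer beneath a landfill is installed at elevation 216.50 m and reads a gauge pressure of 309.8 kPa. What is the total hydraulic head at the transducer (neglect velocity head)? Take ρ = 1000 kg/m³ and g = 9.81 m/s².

h ≈ 248.08 m

ψ = P/(ρg) = 309.8×1000 / (1000 × 9.81) = 31.58 m.
h = z + ψ = 216.50 + 31.58 = 248.08 m.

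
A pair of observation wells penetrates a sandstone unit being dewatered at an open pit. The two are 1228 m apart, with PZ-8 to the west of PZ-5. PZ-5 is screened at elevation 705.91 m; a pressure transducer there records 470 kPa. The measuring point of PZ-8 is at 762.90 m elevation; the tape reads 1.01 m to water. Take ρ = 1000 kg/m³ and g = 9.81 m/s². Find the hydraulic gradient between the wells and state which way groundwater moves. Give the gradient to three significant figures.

i ≈ 0.00657; groundwater flows toward the east

Pressure head at PZ-5: ψ = P/(ρg) = 470×1000 / (1000 × 9.81) = 47.91 m.
Total head at PZ-5: h = z + ψ = 705.91 + 47.91 = 753.82 m.
Total head at PZ-8: h = 762.90 − 1.01 = 761.89 m.
Head difference: h(PZ-5) − h(PZ-8) = 753.82 − 761.89 = -8.07 m.
Hydraulic gradient: i = |Δh| / L = 8.07 / 1228 = 0.00657.
Flow is from higher to lower head: from PZ-8 toward PZ-5, i.e. toward the east.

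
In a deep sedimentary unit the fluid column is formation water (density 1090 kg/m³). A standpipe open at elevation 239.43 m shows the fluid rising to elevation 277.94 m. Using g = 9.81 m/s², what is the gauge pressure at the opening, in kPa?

Pressure head ψ = h − z = 277.94 − 239.43 = 38.51 m.
P = ρgψ = 1090 × 9.81 × 38.51 = 411784 Pa ≈ 412 kPa.

P ≈ 412 kPa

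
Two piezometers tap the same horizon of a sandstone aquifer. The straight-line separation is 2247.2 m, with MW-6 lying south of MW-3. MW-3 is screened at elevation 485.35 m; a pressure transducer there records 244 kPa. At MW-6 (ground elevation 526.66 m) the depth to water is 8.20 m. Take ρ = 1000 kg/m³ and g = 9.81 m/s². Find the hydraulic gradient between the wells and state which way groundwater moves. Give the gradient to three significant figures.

Pressure head at MW-3: ψ = P/(ρg) = 244×1000 / (1000 × 9.81) = 24.87 m.
Total head at MW-3: h = z + ψ = 485.35 + 24.87 = 510.22 m.
Total head at MW-6: h = 526.66 − 8.20 = 518.46 m.
Head difference: h(MW-3) − h(MW-6) = 510.22 − 518.46 = -8.24 m.
Hydraulic gradient: i = |Δh| / L = 8.24 / 2247.2 = 0.00367.
Flow is from higher to lower head: from MW-6 toward MW-3, i.e. toward the north.

i ≈ 0.00367; groundwater flows toward the north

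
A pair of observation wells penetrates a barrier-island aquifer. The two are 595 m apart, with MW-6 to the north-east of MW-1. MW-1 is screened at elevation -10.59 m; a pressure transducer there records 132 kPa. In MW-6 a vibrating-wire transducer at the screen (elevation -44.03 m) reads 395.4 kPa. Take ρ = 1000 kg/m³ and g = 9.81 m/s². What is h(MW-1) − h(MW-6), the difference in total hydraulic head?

Δh ≈ 6.59 m

Pressure head at MW-1: ψ = P/(ρg) = 132×1000 / (1000 × 9.81) = 13.46 m.
Total head at MW-1: h = z + ψ = -10.59 + 13.46 = 2.87 m.
Pressure head at MW-6: ψ = P/(ρg) = 395.4×1000 / (1000 × 9.81) = 40.31 m.
Total head at MW-6: h = z + ψ = -44.03 + 40.31 = -3.72 m.
Head difference: h(MW-1) − h(MW-6) = 2.87 − (-3.72) = 6.59 m.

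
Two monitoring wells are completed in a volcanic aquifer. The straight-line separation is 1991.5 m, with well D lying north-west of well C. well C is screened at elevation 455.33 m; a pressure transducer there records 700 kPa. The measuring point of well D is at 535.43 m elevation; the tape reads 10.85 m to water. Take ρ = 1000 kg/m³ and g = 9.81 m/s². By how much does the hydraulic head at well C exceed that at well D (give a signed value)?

Δh ≈ 2.11 m

Pressure head at well C: ψ = P/(ρg) = 700×1000 / (1000 × 9.81) = 71.36 m.
Total head at well C: h = z + ψ = 455.33 + 71.36 = 526.69 m.
Total head at well D: h = 535.43 − 10.85 = 524.58 m.
Head difference: h(well C) − h(well D) = 526.69 − 524.58 = 2.11 m.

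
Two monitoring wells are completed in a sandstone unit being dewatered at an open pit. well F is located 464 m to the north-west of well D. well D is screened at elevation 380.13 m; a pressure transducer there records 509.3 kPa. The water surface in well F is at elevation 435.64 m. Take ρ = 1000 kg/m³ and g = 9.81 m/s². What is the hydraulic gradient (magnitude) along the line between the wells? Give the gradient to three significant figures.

i ≈ 0.00774

Pressure head at well D: ψ = P/(ρg) = 509.3×1000 / (1000 × 9.81) = 51.92 m.
Total head at well D: h = z + ψ = 380.13 + 51.92 = 432.05 m.
Total head at well F: h = 435.64 m (water level in the piezometer is the total head).
Head difference: h(well D) − h(well F) = 432.05 − 435.64 = -3.59 m.
Hydraulic gradient: i = |Δh| / L = 3.59 / 464 = 0.00774.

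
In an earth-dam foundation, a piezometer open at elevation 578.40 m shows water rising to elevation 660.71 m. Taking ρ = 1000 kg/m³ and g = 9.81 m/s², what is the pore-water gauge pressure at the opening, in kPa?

Pressure head ψ = h − z = 660.71 − 578.40 = 82.31 m.
P = ρgψ = 1000 × 9.81 × 82.31 = 807461 Pa ≈ 807 kPa.

P ≈ 807 kPa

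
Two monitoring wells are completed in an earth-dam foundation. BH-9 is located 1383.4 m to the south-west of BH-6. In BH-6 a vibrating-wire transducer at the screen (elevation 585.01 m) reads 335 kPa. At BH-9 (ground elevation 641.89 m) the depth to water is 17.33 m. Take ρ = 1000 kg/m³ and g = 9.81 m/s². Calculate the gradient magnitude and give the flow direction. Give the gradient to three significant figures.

i ≈ 0.00390; groundwater flows toward the north-east

Pressure head at BH-6: ψ = P/(ρg) = 335×1000 / (1000 × 9.81) = 34.15 m.
Total head at BH-6: h = z + ψ = 585.01 + 34.15 = 619.16 m.
Total head at BH-9: h = 641.89 − 17.33 = 624.56 m.
Head difference: h(BH-6) − h(BH-9) = 619.16 − 624.56 = -5.40 m.
Hydraulic gradient: i = |Δh| / L = 5.40 / 1383.4 = 0.00390.
Flow is from higher to lower head: from BH-9 toward BH-6, i.e. toward the north-east.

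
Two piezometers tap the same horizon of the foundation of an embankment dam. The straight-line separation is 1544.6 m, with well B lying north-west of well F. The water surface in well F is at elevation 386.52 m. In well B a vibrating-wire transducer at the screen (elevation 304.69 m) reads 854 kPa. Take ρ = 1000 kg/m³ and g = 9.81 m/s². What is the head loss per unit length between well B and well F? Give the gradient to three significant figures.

Total head at well F: h = 386.52 m (water level in the piezometer is the total head).
Pressure head at well B: ψ = P/(ρg) = 854×1000 / (1000 × 9.81) = 87.05 m.
Total head at well B: h = z + ψ = 304.69 + 87.05 = 391.74 m.
Head difference: h(well F) − h(well B) = 386.52 − 391.74 = -5.22 m.
Hydraulic gradient: i = |Δh| / L = 5.22 / 1544.6 = 0.00338.

i ≈ 0.00338 m/m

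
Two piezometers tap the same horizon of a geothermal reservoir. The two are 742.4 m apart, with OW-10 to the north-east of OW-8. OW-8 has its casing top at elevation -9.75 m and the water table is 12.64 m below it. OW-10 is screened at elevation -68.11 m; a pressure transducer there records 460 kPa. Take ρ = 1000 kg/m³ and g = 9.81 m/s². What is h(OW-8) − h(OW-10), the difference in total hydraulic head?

Δh ≈ -1.17 m

Total head at OW-8: h = -9.75 − 12.64 = -22.39 m.
Pressure head at OW-10: ψ = P/(ρg) = 460×1000 / (1000 × 9.81) = 46.89 m.
Total head at OW-10: h = z + ψ = -68.11 + 46.89 = -21.22 m.
Head difference: h(OW-8) − h(OW-10) = -22.39 − (-21.22) = -1.17 m.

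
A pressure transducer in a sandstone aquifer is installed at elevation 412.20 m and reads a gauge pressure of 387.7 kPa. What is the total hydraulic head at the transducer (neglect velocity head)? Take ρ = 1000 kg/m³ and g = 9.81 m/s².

ψ = P/(ρg) = 387.7×1000 / (1000 × 9.81) = 39.52 m.
h = z + ψ = 412.20 + 39.52 = 451.72 m.

h ≈ 451.72 m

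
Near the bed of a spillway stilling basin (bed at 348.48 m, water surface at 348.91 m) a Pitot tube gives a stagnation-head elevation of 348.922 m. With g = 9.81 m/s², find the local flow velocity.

v ≈ 0.485 m/s

Near the bed, under hydrostatic conditions, the piezometric head (z + ψ) equals the free-surface elevation, 348.91 m.
Velocity head = total − piezometric = 348.922 − 348.91 = 0.012 m.
v = √(2g·h_v) = √(2 × 9.81 × 0.012) = 0.485 m/s.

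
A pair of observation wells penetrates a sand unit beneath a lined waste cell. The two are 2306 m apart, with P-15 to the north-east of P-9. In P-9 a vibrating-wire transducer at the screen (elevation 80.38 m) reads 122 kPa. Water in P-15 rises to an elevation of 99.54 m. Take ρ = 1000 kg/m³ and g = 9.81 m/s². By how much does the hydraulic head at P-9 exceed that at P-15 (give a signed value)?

Pressure head at P-9: ψ = P/(ρg) = 122×1000 / (1000 × 9.81) = 12.44 m.
Total head at P-9: h = z + ψ = 80.38 + 12.44 = 92.82 m.
Total head at P-15: h = 99.54 m (water level in the piezometer is the total head).
Head difference: h(P-9) − h(P-15) = 92.82 − 99.54 = -6.72 m.

Δh ≈ -6.72 m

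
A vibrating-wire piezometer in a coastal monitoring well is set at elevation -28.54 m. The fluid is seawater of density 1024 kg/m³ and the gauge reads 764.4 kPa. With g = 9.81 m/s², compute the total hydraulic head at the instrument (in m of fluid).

h ≈ 47.55 m

ψ = P/(ρg) = 764.4×1000 / (1024 × 9.81) = 76.09 m.
h = z + ψ = -28.54 + 76.09 = 47.55 m.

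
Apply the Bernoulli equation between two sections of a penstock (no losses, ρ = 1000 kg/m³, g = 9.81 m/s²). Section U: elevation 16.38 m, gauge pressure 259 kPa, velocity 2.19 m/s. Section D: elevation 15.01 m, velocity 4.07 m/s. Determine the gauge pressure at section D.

Pressure head at U: ψ₁ = P₁/(ρg) = 259×1000 / (1000 × 9.81) = 26.40 m.
Velocity heads: v₁²/2g = 2.19²/19.62 = 0.244 m; v₂²/2g = 4.07²/19.62 = 0.844 m.
Total head H = z₁ + ψ₁ + v₁²/2g = 16.38 + 26.40 + 0.244 = 43.02 m.
ψ₂ = H − z₂ − v₂²/2g = 43.02 − 15.01 − 0.844 = 27.17 m.
P₂ = ρgψ₂ = 1000 × 9.81 × 27.17 ≈ 267 kPa.

P₂ ≈ 267 kPa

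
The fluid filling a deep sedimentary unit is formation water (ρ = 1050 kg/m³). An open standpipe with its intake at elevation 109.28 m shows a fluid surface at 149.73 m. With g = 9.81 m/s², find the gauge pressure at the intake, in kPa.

P ≈ 417 kPa

Pressure head ψ = h − z = 149.73 − 109.28 = 40.45 m.
P = ρgψ = 1050 × 9.81 × 40.45 = 416655 Pa ≈ 417 kPa.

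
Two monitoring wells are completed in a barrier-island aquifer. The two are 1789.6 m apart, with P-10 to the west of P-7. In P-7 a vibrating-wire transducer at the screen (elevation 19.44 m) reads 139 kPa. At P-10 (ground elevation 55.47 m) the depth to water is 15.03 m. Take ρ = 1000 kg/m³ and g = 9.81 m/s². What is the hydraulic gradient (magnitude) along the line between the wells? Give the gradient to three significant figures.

i ≈ 0.00382

Pressure head at P-7: ψ = P/(ρg) = 139×1000 / (1000 × 9.81) = 14.17 m.
Total head at P-7: h = z + ψ = 19.44 + 14.17 = 33.61 m.
Total head at P-10: h = 55.47 − 15.03 = 40.44 m.
Head difference: h(P-7) − h(P-10) = 33.61 − 40.44 = -6.83 m.
Hydraulic gradient: i = |Δh| / L = 6.83 / 1789.6 = 0.00382.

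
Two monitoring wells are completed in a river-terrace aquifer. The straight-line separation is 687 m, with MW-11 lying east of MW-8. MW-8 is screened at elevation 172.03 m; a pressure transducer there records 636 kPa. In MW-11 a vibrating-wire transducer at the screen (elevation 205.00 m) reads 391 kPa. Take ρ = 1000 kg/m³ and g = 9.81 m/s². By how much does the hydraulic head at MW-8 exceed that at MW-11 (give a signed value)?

Pressure head at MW-8: ψ = P/(ρg) = 636×1000 / (1000 × 9.81) = 64.83 m.
Total head at MW-8: h = z + ψ = 172.03 + 64.83 = 236.86 m.
Pressure head at MW-11: ψ = P/(ρg) = 391×1000 / (1000 × 9.81) = 39.86 m.
Total head at MW-11: h = z + ψ = 205.00 + 39.86 = 244.86 m.
Head difference: h(MW-8) − h(MW-11) = 236.86 − 244.86 = -8.00 m.

Δh ≈ -8.00 m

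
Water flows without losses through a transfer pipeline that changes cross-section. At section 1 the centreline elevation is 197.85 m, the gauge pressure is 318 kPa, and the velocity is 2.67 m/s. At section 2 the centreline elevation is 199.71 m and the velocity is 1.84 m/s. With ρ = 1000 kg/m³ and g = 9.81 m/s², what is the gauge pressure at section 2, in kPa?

Pressure head at 1: ψ₁ = P₁/(ρg) = 318×1000 / (1000 × 9.81) = 32.42 m.
Velocity heads: v₁²/2g = 2.67²/19.62 = 0.363 m; v₂²/2g = 1.84²/19.62 = 0.173 m.
Total head H = z₁ + ψ₁ + v₁²/2g = 197.85 + 32.42 + 0.363 = 230.63 m.
ψ₂ = H − z₂ − v₂²/2g = 230.63 − 199.71 − 0.173 = 30.75 m.
P₂ = ρgψ₂ = 1000 × 9.81 × 30.75 ≈ 302 kPa.

P₂ ≈ 302 kPa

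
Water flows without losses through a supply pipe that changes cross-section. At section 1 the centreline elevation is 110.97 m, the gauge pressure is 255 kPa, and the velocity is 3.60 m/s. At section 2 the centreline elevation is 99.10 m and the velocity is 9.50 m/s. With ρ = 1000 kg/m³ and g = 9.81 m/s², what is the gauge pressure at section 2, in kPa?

Pressure head at 1: ψ₁ = P₁/(ρg) = 255×1000 / (1000 × 9.81) = 25.99 m.
Velocity heads: v₁²/2g = 3.60²/19.62 = 0.661 m; v₂²/2g = 9.50²/19.62 = 4.600 m.
Total head H = z₁ + ψ₁ + v₁²/2g = 110.97 + 25.99 + 0.661 = 137.62 m.
ψ₂ = H − z₂ − v₂²/2g = 137.62 − 99.10 − 4.600 = 33.92 m.
P₂ = ρgψ₂ = 1000 × 9.81 × 33.92 ≈ 333 kPa.

P₂ ≈ 333 kPa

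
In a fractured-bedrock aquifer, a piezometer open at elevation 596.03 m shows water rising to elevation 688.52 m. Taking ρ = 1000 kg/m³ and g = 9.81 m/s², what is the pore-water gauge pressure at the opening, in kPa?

Pressure head ψ = h − z = 688.52 − 596.03 = 92.49 m.
P = ρgψ = 1000 × 9.81 × 92.49 = 907327 Pa ≈ 907 kPa.

P ≈ 907 kPa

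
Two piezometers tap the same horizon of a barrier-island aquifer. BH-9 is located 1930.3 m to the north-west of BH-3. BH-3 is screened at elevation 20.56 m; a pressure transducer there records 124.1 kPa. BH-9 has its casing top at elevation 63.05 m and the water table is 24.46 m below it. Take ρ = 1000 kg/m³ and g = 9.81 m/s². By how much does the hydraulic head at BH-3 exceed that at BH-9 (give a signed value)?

Pressure head at BH-3: ψ = P/(ρg) = 124.1×1000 / (1000 × 9.81) = 12.65 m.
Total head at BH-3: h = z + ψ = 20.56 + 12.65 = 33.21 m.
Total head at BH-9: h = 63.05 − 24.46 = 38.59 m.
Head difference: h(BH-3) − h(BH-9) = 33.21 − 38.59 = -5.38 m.

Δh ≈ -5.38 m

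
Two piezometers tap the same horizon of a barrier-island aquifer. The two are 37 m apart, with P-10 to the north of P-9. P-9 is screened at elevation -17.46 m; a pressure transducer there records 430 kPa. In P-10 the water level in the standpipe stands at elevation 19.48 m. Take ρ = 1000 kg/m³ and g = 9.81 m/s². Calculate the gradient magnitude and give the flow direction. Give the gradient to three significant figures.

i ≈ 0.186; groundwater flows toward the north

Pressure head at P-9: ψ = P/(ρg) = 430×1000 / (1000 × 9.81) = 43.83 m.
Total head at P-9: h = z + ψ = -17.46 + 43.83 = 26.37 m.
Total head at P-10: h = 19.48 m (water level in the piezometer is the total head).
Head difference: h(P-9) − h(P-10) = 26.37 − 19.48 = 6.89 m.
Hydraulic gradient: i = |Δh| / L = 6.89 / 37 = 0.186.
Flow is from higher to lower head: from P-9 toward P-10, i.e. toward the north.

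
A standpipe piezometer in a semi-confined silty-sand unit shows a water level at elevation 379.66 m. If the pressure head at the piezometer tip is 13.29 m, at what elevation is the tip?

z ≈ 366.37 m

z = h − ψ = 379.66 − 13.29 = 366.37 m.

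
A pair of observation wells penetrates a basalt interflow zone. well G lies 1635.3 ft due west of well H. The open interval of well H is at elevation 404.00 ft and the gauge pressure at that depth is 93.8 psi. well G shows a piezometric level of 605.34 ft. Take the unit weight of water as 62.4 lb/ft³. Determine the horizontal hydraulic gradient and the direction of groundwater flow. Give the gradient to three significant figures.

Pressure head at well H: ψ = 144·P/γ = 144 × 93.8 / 62.4 = 216.46 ft.
Total head at well H: h = z + ψ = 404.00 + 216.46 = 620.46 ft.
Total head at well G: h = 605.34 ft (water level in the piezometer is the total head).
Head difference: h(well H) − h(well G) = 620.46 − 605.34 = 15.12 ft.
Hydraulic gradient: i = |Δh| / L = 15.12 / 1635.3 = 0.00925.
Flow is from higher to lower head: from well H toward well G, i.e. toward the west.

i ≈ 0.00925; groundwater flows toward the west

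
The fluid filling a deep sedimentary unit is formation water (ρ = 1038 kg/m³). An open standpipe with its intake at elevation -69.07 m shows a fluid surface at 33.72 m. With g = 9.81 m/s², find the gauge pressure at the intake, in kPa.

P ≈ 1050 kPa

Pressure head ψ = h − z = 33.72 − (-69.07) = 102.79 m.
P = ρgψ = 1038 × 9.81 × 102.79 = 1046688 Pa ≈ 1050 kPa.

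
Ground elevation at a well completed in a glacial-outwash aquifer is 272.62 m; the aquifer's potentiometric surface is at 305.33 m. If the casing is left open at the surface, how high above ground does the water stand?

Water rises to the potentiometric surface, so the rise above ground = 305.33 − 272.62 = 32.71 m.

≈ 32.71 m above ground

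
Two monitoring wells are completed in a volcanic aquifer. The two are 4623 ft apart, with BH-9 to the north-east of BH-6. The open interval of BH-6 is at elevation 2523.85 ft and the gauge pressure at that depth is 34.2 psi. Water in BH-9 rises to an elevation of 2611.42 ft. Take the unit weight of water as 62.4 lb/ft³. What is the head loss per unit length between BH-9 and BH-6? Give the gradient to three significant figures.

Pressure head at BH-6: ψ = 144·P/γ = 144 × 34.2 / 62.4 = 78.92 ft.
Total head at BH-6: h = z + ψ = 2523.85 + 78.92 = 2602.77 ft.
Total head at BH-9: h = 2611.42 ft (water level in the piezometer is the total head).
Head difference: h(BH-6) − h(BH-9) = 2602.77 − 2611.42 = -8.65 ft.
Hydraulic gradient: i = |Δh| / L = 8.65 / 4623 = 0.00187.

i ≈ 0.00187 ft/ft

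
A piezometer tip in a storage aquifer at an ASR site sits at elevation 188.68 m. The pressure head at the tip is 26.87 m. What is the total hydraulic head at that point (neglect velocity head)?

h = z + ψ = 188.68 + 26.87 = 215.55 m.

h ≈ 215.55 m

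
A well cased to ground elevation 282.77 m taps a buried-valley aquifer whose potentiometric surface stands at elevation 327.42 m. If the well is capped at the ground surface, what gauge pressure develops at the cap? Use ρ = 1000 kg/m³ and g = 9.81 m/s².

P ≈ 438 kPa

Head above the cap: Δh = 327.42 − 282.77 = 44.65 m.
P = ρgΔh = 1000 × 9.81 × 44.65 = 438016 Pa ≈ 438 kPa.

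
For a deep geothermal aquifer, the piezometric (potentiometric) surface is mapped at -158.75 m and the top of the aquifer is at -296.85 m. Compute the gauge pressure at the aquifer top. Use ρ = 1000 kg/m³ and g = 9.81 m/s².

P ≈ 1350 kPa

Pressure head at the aquifer top: ψ = h − z = -158.75 − (-296.85) = 138.10 m.
P = ρgψ = 1000 × 9.81 × 138.10 = 1354761 Pa ≈ 1350 kPa.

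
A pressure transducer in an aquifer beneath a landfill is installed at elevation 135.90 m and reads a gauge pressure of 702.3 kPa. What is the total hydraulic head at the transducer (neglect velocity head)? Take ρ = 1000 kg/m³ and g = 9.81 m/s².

h ≈ 207.49 m

ψ = P/(ρg) = 702.3×1000 / (1000 × 9.81) = 71.59 m.
h = z + ψ = 135.90 + 71.59 = 207.49 m.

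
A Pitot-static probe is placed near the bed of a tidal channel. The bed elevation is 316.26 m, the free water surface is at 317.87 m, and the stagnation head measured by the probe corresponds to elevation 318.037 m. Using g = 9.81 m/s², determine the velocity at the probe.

Near the bed, under hydrostatic conditions, the piezometric head (z + ψ) equals the free-surface elevation, 317.87 m.
Velocity head = total − piezometric = 318.037 − 317.87 = 0.167 m.
v = √(2g·h_v) = √(2 × 9.81 × 0.167) = 1.81 m/s.

v ≈ 1.81 m/s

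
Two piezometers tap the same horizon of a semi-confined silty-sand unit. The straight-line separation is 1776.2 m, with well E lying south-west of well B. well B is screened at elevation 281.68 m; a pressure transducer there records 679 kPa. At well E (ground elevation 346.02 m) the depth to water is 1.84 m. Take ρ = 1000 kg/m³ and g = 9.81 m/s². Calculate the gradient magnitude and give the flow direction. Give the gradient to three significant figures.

i ≈ 0.00378; groundwater flows toward the south-west

Pressure head at well B: ψ = P/(ρg) = 679×1000 / (1000 × 9.81) = 69.22 m.
Total head at well B: h = z + ψ = 281.68 + 69.22 = 350.90 m.
Total head at well E: h = 346.02 − 1.84 = 344.18 m.
Head difference: h(well B) − h(well E) = 350.90 − 344.18 = 6.72 m.
Hydraulic gradient: i = |Δh| / L = 6.72 / 1776.2 = 0.00378.
Flow is from higher to lower head: from well B toward well E, i.e. toward the south-west.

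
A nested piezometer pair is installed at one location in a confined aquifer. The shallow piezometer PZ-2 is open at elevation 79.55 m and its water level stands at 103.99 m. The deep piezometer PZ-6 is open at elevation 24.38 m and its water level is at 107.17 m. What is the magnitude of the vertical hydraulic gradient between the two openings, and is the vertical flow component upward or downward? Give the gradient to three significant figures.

Total head at PZ-2: h = 103.99 m (water level in the standpipe).
Total head at PZ-6: h = 107.17 m.
Δh = h(PZ-2) − h(PZ-6) = 103.99 − 107.17 = -3.18 m.
Vertical separation Δz = 79.55 − 24.38 = 55.17 m.
|i_v| = |Δh| / Δz = 3.18 / 55.17 = 0.0576.
Head is higher in the deep piezometer, so vertical flow is upward (discharge condition).

|i_v| ≈ 0.0576; vertical flow is upward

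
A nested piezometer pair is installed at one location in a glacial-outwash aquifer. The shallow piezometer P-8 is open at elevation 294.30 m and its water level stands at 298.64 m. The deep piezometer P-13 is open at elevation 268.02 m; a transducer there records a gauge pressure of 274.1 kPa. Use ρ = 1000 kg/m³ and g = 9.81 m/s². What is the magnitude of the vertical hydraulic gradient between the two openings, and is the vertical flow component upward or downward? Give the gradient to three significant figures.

Total head at P-8: h = 298.64 m (water level in the standpipe).
Pressure head at P-13: ψ = P/(ρg) = 274.1×1000 / (1000 × 9.81) = 27.94 m.
Total head at P-13: h = z + ψ = 268.02 + 27.94 = 295.96 m.
Δh = h(P-8) − h(P-13) = 298.64 − 295.96 = 2.68 m.
Vertical separation Δz = 294.30 − 268.02 = 26.28 m.
|i_v| = |Δh| / Δz = 2.68 / 26.28 = 0.102.
Head is higher in the shallow piezometer, so vertical flow is downward (recharge condition).

|i_v| ≈ 0.102; vertical flow is downward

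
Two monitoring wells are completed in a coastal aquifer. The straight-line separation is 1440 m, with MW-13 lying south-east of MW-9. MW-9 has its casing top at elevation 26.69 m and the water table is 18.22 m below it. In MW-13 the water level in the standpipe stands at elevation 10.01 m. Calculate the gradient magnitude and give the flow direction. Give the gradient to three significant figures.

Total head at MW-9: h = 26.69 − 18.22 = 8.47 m.
Total head at MW-13: h = 10.01 m (water level in the piezometer is the total head).
Head difference: h(MW-9) − h(MW-13) = 8.47 − 10.01 = -1.54 m.
Hydraulic gradient: i = |Δh| / L = 1.54 / 1440 = 0.00107.
Flow is from higher to lower head: from MW-13 toward MW-9, i.e. toward the north-west.

i ≈ 0.00107; groundwater flows toward the north-west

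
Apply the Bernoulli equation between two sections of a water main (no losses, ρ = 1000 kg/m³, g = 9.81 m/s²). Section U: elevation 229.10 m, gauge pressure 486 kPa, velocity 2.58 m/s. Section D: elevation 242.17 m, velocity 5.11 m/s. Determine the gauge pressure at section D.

P₂ ≈ 348 kPa

Pressure head at U: ψ₁ = P₁/(ρg) = 486×1000 / (1000 × 9.81) = 49.54 m.
Velocity heads: v₁²/2g = 2.58²/19.62 = 0.339 m; v₂²/2g = 5.11²/19.62 = 1.331 m.
Total head H = z₁ + ψ₁ + v₁²/2g = 229.10 + 49.54 + 0.339 = 278.98 m.
ψ₂ = H − z₂ − v₂²/2g = 278.98 − 242.17 − 1.331 = 35.48 m.
P₂ = ρgψ₂ = 1000 × 9.81 × 35.48 ≈ 348 kPa.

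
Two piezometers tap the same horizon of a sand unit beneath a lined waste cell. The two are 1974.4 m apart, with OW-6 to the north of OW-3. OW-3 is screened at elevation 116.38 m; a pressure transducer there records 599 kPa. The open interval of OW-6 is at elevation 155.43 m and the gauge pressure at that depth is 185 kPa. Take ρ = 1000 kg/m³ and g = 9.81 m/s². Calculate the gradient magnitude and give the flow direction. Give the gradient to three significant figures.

Pressure head at OW-3: ψ = P/(ρg) = 599×1000 / (1000 × 9.81) = 61.06 m.
Total head at OW-3: h = z + ψ = 116.38 + 61.06 = 177.44 m.
Pressure head at OW-6: ψ = P/(ρg) = 185×1000 / (1000 × 9.81) = 18.86 m.
Total head at OW-6: h = z + ψ = 155.43 + 18.86 = 174.29 m.
Head difference: h(OW-3) − h(OW-6) = 177.44 − 174.29 = 3.15 m.
Hydraulic gradient: i = |Δh| / L = 3.15 / 1974.4 = 0.00160.
Flow is from higher to lower head: from OW-3 toward OW-6, i.e. toward the north.

i ≈ 0.00160; groundwater flows toward the north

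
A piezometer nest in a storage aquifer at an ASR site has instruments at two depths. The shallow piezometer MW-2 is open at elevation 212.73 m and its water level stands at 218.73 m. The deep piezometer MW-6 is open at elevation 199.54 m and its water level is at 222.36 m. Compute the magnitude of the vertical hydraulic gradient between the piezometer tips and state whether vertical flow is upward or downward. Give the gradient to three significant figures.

Total head at MW-2: h = 218.73 m (water level in the standpipe).
Total head at MW-6: h = 222.36 m.
Δh = h(MW-2) − h(MW-6) = 218.73 − 222.36 = -3.63 m.
Vertical separation Δz = 212.73 − 199.54 = 13.19 m.
|i_v| = |Δh| / Δz = 3.63 / 13.19 = 0.275.
Head is higher in the deep piezometer, so vertical flow is upward (discharge condition).

|i_v| ≈ 0.275; vertical flow is upward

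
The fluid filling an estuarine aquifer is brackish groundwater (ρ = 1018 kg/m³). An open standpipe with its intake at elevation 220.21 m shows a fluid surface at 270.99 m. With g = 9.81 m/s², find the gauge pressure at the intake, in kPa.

Pressure head ψ = h − z = 270.99 − 220.21 = 50.78 m.
P = ρgψ = 1018 × 9.81 × 50.78 = 507119 Pa ≈ 507 kPa.

P ≈ 507 kPa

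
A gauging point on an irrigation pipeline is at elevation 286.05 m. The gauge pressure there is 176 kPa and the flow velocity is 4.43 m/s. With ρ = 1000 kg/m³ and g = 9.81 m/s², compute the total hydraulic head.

h ≈ 304.99 m

Pressure head ψ = P/(ρg) = 176×1000 / (1000 × 9.81) = 17.94 m.
Velocity head = v²/(2g) = 4.43² / (2 × 9.81) = 1.000 m.
h = z + ψ + v²/(2g) = 286.05 + 17.94 + 1.000 = 304.99 m.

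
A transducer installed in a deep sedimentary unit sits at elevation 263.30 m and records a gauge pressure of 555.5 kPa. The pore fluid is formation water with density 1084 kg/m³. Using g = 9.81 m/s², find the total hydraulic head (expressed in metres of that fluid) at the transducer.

h ≈ 315.54 m

ψ = P/(ρg) = 555.5×1000 / (1084 × 9.81) = 52.24 m.
h = z + ψ = 263.30 + 52.24 = 315.54 m.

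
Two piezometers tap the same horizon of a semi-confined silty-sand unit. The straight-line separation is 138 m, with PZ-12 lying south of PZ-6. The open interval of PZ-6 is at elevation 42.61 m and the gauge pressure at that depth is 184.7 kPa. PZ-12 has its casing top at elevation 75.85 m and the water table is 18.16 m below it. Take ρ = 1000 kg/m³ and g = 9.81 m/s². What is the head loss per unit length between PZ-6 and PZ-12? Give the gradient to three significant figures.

Pressure head at PZ-6: ψ = P/(ρg) = 184.7×1000 / (1000 × 9.81) = 18.83 m.
Total head at PZ-6: h = z + ψ = 42.61 + 18.83 = 61.44 m.
Total head at PZ-12: h = 75.85 − 18.16 = 57.69 m.
Head difference: h(PZ-6) − h(PZ-12) = 61.44 − 57.69 = 3.75 m.
Hydraulic gradient: i = |Δh| / L = 3.75 / 138 = 0.0272.

i ≈ 0.0272 m/m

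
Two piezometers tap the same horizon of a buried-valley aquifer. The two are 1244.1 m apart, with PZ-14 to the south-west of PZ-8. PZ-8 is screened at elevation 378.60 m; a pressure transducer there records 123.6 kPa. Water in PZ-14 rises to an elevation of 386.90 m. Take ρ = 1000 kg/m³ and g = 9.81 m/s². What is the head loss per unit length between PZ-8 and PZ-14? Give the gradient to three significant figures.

i ≈ 0.00346 m/m

Pressure head at PZ-8: ψ = P/(ρg) = 123.6×1000 / (1000 × 9.81) = 12.60 m.
Total head at PZ-8: h = z + ψ = 378.60 + 12.60 = 391.20 m.
Total head at PZ-14: h = 386.90 m (water level in the piezometer is the total head).
Head difference: h(PZ-8) − h(PZ-14) = 391.20 − 386.90 = 4.30 m.
Hydraulic gradient: i = |Δh| / L = 4.30 / 1244.1 = 0.00346.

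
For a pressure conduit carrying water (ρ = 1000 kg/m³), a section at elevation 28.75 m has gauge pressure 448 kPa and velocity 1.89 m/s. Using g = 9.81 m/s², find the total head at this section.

Pressure head ψ = P/(ρg) = 448×1000 / (1000 × 9.81) = 45.67 m.
Velocity head = v²/(2g) = 1.89² / (2 × 9.81) = 0.182 m.
h = z + ψ + v²/(2g) = 28.75 + 45.67 + 0.182 = 74.60 m.

h ≈ 74.60 m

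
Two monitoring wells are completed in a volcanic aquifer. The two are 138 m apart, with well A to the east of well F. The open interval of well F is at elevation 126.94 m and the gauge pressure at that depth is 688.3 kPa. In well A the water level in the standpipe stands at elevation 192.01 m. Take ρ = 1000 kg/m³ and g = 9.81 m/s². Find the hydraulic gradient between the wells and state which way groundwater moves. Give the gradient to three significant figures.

Pressure head at well F: ψ = P/(ρg) = 688.3×1000 / (1000 × 9.81) = 70.16 m.
Total head at well F: h = z + ψ = 126.94 + 70.16 = 197.10 m.
Total head at well A: h = 192.01 m (water level in the piezometer is the total head).
Head difference: h(well F) − h(well A) = 197.10 − 192.01 = 5.09 m.
Hydraulic gradient: i = |Δh| / L = 5.09 / 138 = 0.0369.
Flow is from higher to lower head: from well F toward well A, i.e. toward the east.

i ≈ 0.0369; groundwater flows toward the east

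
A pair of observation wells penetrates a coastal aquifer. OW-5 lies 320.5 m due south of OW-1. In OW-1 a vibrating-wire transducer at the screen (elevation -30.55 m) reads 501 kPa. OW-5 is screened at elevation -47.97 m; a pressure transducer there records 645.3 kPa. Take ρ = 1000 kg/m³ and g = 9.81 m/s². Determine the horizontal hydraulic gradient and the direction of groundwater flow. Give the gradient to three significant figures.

i ≈ 0.00846; groundwater flows toward the south

Pressure head at OW-1: ψ = P/(ρg) = 501×1000 / (1000 × 9.81) = 51.07 m.
Total head at OW-1: h = z + ψ = -30.55 + 51.07 = 20.52 m.
Pressure head at OW-5: ψ = P/(ρg) = 645.3×1000 / (1000 × 9.81) = 65.78 m.
Total head at OW-5: h = z + ψ = -47.97 + 65.78 = 17.81 m.
Head difference: h(OW-1) − h(OW-5) = 20.52 − 17.81 = 2.71 m.
Hydraulic gradient: i = |Δh| / L = 2.71 / 320.5 = 0.00846.
Flow is from higher to lower head: from OW-1 toward OW-5, i.e. toward the south.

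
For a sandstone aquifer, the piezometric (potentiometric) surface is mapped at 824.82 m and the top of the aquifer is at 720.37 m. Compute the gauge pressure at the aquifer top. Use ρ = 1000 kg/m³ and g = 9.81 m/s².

Pressure head at the aquifer top: ψ = h − z = 824.82 − 720.37 = 104.45 m.
P = ρgψ = 1000 × 9.81 × 104.45 = 1024655 Pa ≈ 1020 kPa.

P ≈ 1020 kPa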